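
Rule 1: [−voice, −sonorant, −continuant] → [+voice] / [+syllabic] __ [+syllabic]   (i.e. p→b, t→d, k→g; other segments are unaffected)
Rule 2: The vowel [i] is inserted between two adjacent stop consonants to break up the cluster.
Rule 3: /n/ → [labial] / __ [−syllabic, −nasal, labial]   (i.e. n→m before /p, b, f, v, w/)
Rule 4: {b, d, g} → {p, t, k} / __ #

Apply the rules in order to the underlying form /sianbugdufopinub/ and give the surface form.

Rule 1 (intervocalic voicing): /p/ is a voiceless stop between vowels /o/ and /i/, so it voices to [b]. /sianbugdufopinub/ → sianbugdufobinub.
Rule 2 (stop-cluster i-epenthesis): /g/ and /d/ form a stop–stop cluster, so [i] is inserted between them. /sianbugdufobinub/ → sianbugidufobinub.
Rule 3 (nasal place assimilation): /n/ precedes the labial consonant /b/, so it assimilates in place to [m]. /sianbugidufobinub/ → siambugidufobinub.
Rule 4 (final devoicing): /b/ is a voiced stop in word-final position, so it devoices to [p]. /siambugidufobinub/ → siambugidufobinup.

siambugidufobinup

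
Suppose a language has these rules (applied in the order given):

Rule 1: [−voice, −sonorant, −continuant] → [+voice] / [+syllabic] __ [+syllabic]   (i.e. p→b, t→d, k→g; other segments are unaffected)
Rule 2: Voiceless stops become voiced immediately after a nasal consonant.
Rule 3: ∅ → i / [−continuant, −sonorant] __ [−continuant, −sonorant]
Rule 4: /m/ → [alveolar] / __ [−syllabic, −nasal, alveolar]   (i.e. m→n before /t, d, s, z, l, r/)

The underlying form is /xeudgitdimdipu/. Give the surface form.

xeudigitidindibu

Rule 1 (intervocalic voicing): /p/ is a voiceless stop between vowels /i/ and /u/, so it voices to [b]. /xeudgitdimdipu/ → xeudgitdimdibu.
Rule 2 (post-nasal voicing): no segment meets the environment; /xeudgitdimdibu/ is unchanged.
Rule 3 (stop-cluster i-epenthesis): /d/ and /g/ form a stop–stop cluster, so [i] is inserted between them. /t/ and /d/ form a stop–stop cluster, so [i] is inserted between them. /xeudgitdimdibu/ → xeudigitidimdibu.
Rule 4 (nasal place assimilation): /m/ precedes the alveolar consonant /d/, so it assimilates in place to [n]. /xeudigitidimdibu/ → xeudigitidindibu.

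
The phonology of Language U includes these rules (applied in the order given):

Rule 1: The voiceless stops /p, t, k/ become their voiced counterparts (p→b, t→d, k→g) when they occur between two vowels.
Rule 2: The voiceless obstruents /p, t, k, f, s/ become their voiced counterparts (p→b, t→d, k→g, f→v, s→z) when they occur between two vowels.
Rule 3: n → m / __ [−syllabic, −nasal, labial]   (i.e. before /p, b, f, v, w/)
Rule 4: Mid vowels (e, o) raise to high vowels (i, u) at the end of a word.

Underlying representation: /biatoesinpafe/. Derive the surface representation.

Rule 1 (intervocalic voicing): /t/ is a voiceless stop between vowels /a/ and /o/, so it voices to [d]. /biatoesinpafe/ → biadoesinpafe.
Rule 2 (intervocalic voicing): /s/ is a voiceless obstruent between vowels /e/ and /i/, so it voices to [z]. /f/ is a voiceless obstruent between vowels /a/ and /e/, so it voices to [v]. /biadoesinpafe/ → biadoezinpave.
Rule 3 (nasal place assimilation): /n/ precedes the labial consonant /p/, so it assimilates in place to [m]. /biadoezinpave/ → biadoezimpave.
Rule 4 (final vowel raising): /e/ is a mid vowel in word-final position, so it raises to [i]. /biadoezimpave/ → biadoezimpavi.

biadoezimpavi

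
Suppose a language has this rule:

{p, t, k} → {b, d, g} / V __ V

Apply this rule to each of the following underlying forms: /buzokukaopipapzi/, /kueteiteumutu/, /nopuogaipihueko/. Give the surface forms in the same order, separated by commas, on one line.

/buzokukaopipapzi/: /k/ is a voiceless stop between vowels /o/ and /u/, so it voices to [g]. /k/ is a voiceless stop between vowels /u/ and /a/, so it voices to [g]. /p/ is a voiceless stop between vowels /o/ and /i/, so it voices to [b]. /p/ is a voiceless stop between vowels /i/ and /a/, so it voices to [b]. → [buzogugaobibapzi].
/kueteiteumutu/: /t/ is a voiceless stop between vowels /e/ and /e/, so it voices to [d]. /t/ is a voiceless stop between vowels /i/ and /e/, so it voices to [d]. /t/ is a voiceless stop between vowels /u/ and /u/, so it voices to [d]. → [kuedeideumudu].
/nopuogaipihueko/: /p/ is a voiceless stop between vowels /o/ and /u/, so it voices to [b]. /p/ is a voiceless stop between vowels /i/ and /i/, so it voices to [b]. /k/ is a voiceless stop between vowels /e/ and /o/, so it voices to [g]. → [nobuogaibihuego].

buzogugaobibapzi, kuedeideumudu, nobuogaibihuego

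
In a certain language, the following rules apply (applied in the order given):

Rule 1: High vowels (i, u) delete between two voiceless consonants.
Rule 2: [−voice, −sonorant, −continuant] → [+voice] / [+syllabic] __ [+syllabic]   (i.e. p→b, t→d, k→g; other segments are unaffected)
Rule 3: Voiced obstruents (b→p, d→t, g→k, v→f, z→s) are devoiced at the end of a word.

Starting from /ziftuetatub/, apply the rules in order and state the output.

ziftuedadup

Rule 1 (high vowel syncope): no segment meets the environment; /ziftuetatub/ is unchanged.
Rule 2 (intervocalic voicing): /t/ is a voiceless stop between vowels /e/ and /a/, so it voices to [d]. /t/ is a voiceless stop between vowels /a/ and /u/, so it voices to [d]. /ziftuetatub/ → ziftuedadub.
Rule 3 (final devoicing): /b/ is a voiced obstruent in word-final position, so it devoices to [p]. /ziftuedadub/ → ziftuedadup.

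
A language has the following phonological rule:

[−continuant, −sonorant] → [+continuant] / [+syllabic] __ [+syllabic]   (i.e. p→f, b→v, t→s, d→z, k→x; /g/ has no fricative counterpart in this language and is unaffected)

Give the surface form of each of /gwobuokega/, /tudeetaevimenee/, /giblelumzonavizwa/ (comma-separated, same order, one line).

gwovuoxega, tuzeesaevimenee, giblelumzonavizwa

/gwobuokega/: /b/ is a stop between vowels /o/ and /u/, so it spirantizes to the fricative [v]. /k/ is a stop between vowels /o/ and /e/, so it spirantizes to the fricative [x]. → [gwovuoxega].
/tudeetaevimenee/: /d/ is a stop between vowels /u/ and /e/, so it spirantizes to the fricative [z]. /t/ is a stop between vowels /e/ and /a/, so it spirantizes to the fricative [s]. → [tuzeesaevimenee].
/giblelumzonavizwa/: the rule's environment is not met; surfaces unchanged as [giblelumzonavizwa].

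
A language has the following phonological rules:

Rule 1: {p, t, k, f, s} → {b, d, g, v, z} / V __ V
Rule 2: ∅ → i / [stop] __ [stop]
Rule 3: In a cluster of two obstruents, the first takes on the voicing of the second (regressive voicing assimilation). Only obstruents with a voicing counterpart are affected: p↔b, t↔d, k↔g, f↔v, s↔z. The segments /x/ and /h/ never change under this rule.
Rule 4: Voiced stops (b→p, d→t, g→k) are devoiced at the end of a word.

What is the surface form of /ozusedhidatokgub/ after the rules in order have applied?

Rule 1 (intervocalic voicing): /s/ is a voiceless obstruent between vowels /u/ and /e/, so it voices to [z]. /t/ is a voiceless obstruent between vowels /a/ and /o/, so it voices to [d]. /ozusedhidatokgub/ → ozuzedhidadokgub.
Rule 2 (stop-cluster i-epenthesis): /k/ and /g/ form a stop–stop cluster, so [i] is inserted between them. /ozuzedhidadokgub/ → ozuzedhidadokigub.
Rule 3 (regressive voicing assimilation): /d/ precedes the voiceless obstruent /h/, so it devoices to [t] by assimilation. /ozuzedhidadokigub/ → ozuzethidadokigub.
Rule 4 (final devoicing): /b/ is a voiced stop in word-final position, so it devoices to [p]. /ozuzethidadokigub/ → ozuzethidadokigup.

ozuzethidadokigup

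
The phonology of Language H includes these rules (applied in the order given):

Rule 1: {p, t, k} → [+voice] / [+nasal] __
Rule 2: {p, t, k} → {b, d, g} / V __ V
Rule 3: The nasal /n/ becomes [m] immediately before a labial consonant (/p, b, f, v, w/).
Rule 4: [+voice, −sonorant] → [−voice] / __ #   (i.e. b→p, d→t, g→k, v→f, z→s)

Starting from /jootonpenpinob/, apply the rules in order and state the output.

joodombembinop

Rule 1 (post-nasal voicing): /p/ is a voiceless stop immediately after the nasal /n/, so it voices to [b]. /p/ is a voiceless stop immediately after the nasal /n/, so it voices to [b]. /jootonpenpinob/ → jootonbenbinob.
Rule 2 (intervocalic voicing): /t/ is a voiceless stop between vowels /o/ and /o/, so it voices to [d]. /jootonbenbinob/ → joodonbenbinob.
Rule 3 (nasal place assimilation): /n/ precedes the labial consonant /b/, so it assimilates in place to [m]. /n/ precedes the labial consonant /b/, so it assimilates in place to [m]. /joodonbenbinob/ → joodombembinob.
Rule 4 (final devoicing): /b/ is a voiced obstruent in word-final position, so it devoices to [p]. /joodombembinob/ → joodombembinop.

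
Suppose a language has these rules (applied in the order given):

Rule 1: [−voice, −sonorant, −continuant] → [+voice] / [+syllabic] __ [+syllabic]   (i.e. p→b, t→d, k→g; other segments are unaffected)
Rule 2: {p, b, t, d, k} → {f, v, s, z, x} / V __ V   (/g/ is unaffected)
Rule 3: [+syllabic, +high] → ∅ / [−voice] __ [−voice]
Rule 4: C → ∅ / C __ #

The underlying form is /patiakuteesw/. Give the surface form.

paziaguzees

Rule 1 (intervocalic voicing): /t/ is a voiceless stop between vowels /a/ and /i/, so it voices to [d]. /k/ is a voiceless stop between vowels /a/ and /u/, so it voices to [g]. /t/ is a voiceless stop between vowels /u/ and /e/, so it voices to [d]. /patiakuteesw/ → padiagudeesw.
Rule 2 (intervocalic spirantization): /d/ is a stop between vowels /a/ and /i/, so it spirantizes to the fricative [z]. /d/ is a stop between vowels /u/ and /e/, so it spirantizes to the fricative [z]. /padiagudeesw/ → paziaguzeesw.
Rule 3 (high vowel syncope): no segment meets the environment; /paziaguzeesw/ is unchanged.
Rule 4 (final cluster simplification): /w/ is the second consonant of a word-final cluster /sw/, so it deletes. /paziaguzeesw/ → paziaguzees.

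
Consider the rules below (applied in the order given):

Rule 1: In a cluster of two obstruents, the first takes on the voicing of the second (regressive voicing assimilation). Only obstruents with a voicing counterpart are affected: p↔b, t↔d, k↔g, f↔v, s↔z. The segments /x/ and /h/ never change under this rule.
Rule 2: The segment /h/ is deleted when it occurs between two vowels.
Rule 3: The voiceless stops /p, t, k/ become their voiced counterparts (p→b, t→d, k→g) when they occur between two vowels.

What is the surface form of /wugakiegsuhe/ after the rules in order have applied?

Rule 1 (regressive voicing assimilation): /g/ precedes the voiceless obstruent /s/, so it devoices to [k] by assimilation. /wugakiegsuhe/ → wugakieksuhe.
Rule 2 (intervocalic h-deletion): /h/ occurs between vowels /u/ and /e/, so it deletes. /wugakieksuhe/ → wugakieksue.
Rule 3 (intervocalic voicing): /k/ is a voiceless stop between vowels /a/ and /i/, so it voices to [g]. /wugakieksue/ → wugagieksue.

wugagieksue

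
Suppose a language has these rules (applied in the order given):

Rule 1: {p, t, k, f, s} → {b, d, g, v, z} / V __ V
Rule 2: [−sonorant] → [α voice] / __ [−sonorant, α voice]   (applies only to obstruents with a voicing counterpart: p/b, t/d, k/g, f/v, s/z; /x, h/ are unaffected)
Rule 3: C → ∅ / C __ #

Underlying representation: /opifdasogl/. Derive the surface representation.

Rule 1 (intervocalic voicing): /p/ is a voiceless obstruent between vowels /o/ and /i/, so it voices to [b]. /s/ is a voiceless obstruent between vowels /a/ and /o/, so it voices to [z]. /opifdasogl/ → obifdazogl.
Rule 2 (regressive voicing assimilation): /f/ precedes the voiced obstruent /d/, so it voices to [v] by assimilation. /obifdazogl/ → obivdazogl.
Rule 3 (final cluster simplification): /l/ is the second consonant of a word-final cluster /gl/, so it deletes. /obivdazogl/ → obivdazog.

obivdazog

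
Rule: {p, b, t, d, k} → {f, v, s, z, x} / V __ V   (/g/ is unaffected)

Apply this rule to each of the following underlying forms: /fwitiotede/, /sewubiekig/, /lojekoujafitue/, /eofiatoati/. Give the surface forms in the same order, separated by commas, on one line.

fwisioseze, sewuviexig, lojexoujafisue, eofiasoasi

/fwitiotede/: /t/ is a stop between vowels /i/ and /i/, so it spirantizes to the fricative [s]. /t/ is a stop between vowels /o/ and /e/, so it spirantizes to the fricative [s]. /d/ is a stop between vowels /e/ and /e/, so it spirantizes to the fricative [z]. → [fwisioseze].
/sewubiekig/: /b/ is a stop between vowels /u/ and /i/, so it spirantizes to the fricative [v]. /k/ is a stop between vowels /e/ and /i/, so it spirantizes to the fricative [x]. → [sewuviexig].
/lojekoujafitue/: /k/ is a stop between vowels /e/ and /o/, so it spirantizes to the fricative [x]. /t/ is a stop between vowels /i/ and /u/, so it spirantizes to the fricative [s]. → [lojexoujafisue].
/eofiatoati/: /t/ is a stop between vowels /a/ and /o/, so it spirantizes to the fricative [s]. /t/ is a stop between vowels /a/ and /i/, so it spirantizes to the fricative [s]. → [eofiasoasi].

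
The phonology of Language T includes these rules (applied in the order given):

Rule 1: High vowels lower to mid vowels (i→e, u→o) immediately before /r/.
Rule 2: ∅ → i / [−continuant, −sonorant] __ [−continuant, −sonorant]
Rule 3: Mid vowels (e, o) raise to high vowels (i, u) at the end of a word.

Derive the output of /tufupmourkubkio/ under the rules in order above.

tufupmoorkubikiu

Rule 1 (pre-rhotic lowering): /u/ is a high vowel immediately before /r/, so it lowers to [o]. /tufupmourkubkio/ → tufupmoorkubkio.
Rule 2 (stop-cluster i-epenthesis): /b/ and /k/ form a stop–stop cluster, so [i] is inserted between them. /tufupmoorkubkio/ → tufupmoorkubikio.
Rule 3 (final vowel raising): /o/ is a mid vowel in word-final position, so it raises to [u]. /tufupmoorkubikio/ → tufupmoorkubikiu.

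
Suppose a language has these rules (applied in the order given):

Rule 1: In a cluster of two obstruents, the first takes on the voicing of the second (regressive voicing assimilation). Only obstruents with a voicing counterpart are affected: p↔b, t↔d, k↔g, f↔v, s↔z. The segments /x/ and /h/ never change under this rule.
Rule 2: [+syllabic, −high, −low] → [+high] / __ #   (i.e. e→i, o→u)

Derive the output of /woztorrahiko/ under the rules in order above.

wostorrahiku

Rule 1 (regressive voicing assimilation): /z/ precedes the voiceless obstruent /t/, so it devoices to [s] by assimilation. /woztorrahiko/ → wostorrahiko.
Rule 2 (final vowel raising): /o/ is a mid vowel in word-final position, so it raises to [u]. /wostorrahiko/ → wostorrahiku.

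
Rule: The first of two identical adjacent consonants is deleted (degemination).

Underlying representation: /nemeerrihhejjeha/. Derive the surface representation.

nemeerihejeha

/rr/ is a geminate; the first /r/ deletes.
/hh/ is a geminate; the first /h/ deletes.
/jj/ is a geminate; the first /j/ deletes.
The other instances of /n/, /m/, /r/, /h/, /j/ do not occur in the required environment and remain unchanged.
Surface form: [nemeerihejeha].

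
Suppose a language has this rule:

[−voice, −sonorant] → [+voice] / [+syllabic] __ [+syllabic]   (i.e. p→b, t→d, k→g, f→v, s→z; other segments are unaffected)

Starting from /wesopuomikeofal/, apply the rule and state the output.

/s/ is a voiceless obstruent between vowels /e/ and /o/, so it voices to [z].
/p/ is a voiceless obstruent between vowels /o/ and /u/, so it voices to [b].
/k/ is a voiceless obstruent between vowels /i/ and /e/, so it voices to [g].
/f/ is a voiceless obstruent between vowels /o/ and /a/, so it voices to [v].
Surface form: [wezobuomigeoval].

wezobuomigeoval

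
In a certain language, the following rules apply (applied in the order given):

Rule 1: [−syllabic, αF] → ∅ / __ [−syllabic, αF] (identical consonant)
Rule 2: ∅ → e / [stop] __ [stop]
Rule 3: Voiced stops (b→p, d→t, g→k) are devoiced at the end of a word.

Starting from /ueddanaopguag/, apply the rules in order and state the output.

uedanaopeguak

Rule 1 (degemination): /dd/ is a geminate; the first /d/ deletes. /ueddanaopguag/ → uedanaopguag.
Rule 2 (stop-cluster e-epenthesis): /p/ and /g/ form a stop–stop cluster, so [e] is inserted between them. /uedanaopguag/ → uedanaopeguag.
Rule 3 (final devoicing): /g/ is a voiced stop in word-final position, so it devoices to [k]. /uedanaopeguag/ → uedanaopeguak.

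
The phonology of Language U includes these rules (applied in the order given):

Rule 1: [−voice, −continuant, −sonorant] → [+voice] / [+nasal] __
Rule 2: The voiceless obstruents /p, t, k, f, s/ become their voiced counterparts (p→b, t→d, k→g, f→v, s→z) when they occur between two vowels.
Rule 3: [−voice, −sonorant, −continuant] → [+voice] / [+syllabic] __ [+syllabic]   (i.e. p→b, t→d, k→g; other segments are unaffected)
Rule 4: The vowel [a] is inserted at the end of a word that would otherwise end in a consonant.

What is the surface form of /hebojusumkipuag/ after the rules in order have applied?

Rule 1 (post-nasal voicing): /k/ is a voiceless stop immediately after the nasal /m/, so it voices to [g]. /hebojusumkipuag/ → hebojusumgipuag.
Rule 2 (intervocalic voicing): /s/ is a voiceless obstruent between vowels /u/ and /u/, so it voices to [z]. /p/ is a voiceless obstruent between vowels /i/ and /u/, so it voices to [b]. /hebojusumgipuag/ → hebojuzumgibuag.
Rule 3 (intervocalic voicing): no segment meets the environment; /hebojuzumgibuag/ is unchanged.
Rule 4 (final a-epenthesis): the form ends in the consonant /g/, so [a] is inserted word-finally. /hebojuzumgibuag/ → hebojuzumgibuaga.

hebojuzumgibuaga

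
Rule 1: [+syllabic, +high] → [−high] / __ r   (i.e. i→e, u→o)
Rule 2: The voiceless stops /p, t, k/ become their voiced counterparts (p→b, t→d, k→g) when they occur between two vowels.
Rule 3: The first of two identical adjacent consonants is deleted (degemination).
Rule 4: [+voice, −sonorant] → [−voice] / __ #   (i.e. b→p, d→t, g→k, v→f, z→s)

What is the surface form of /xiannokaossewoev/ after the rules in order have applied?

xianogaosewoef

Rule 1 (pre-rhotic lowering): no segment meets the environment; /xiannokaossewoev/ is unchanged.
Rule 2 (intervocalic voicing): /k/ is a voiceless stop between vowels /o/ and /a/, so it voices to [g]. /xiannokaossewoev/ → xiannogaossewoev.
Rule 3 (degemination): /nn/ is a geminate; the first /n/ deletes. /ss/ is a geminate; the first /s/ deletes. /xiannogaossewoev/ → xianogaosewoev.
Rule 4 (final devoicing): /v/ is a voiced obstruent in word-final position, so it devoices to [f]. /xianogaosewoev/ → xianogaosewoef.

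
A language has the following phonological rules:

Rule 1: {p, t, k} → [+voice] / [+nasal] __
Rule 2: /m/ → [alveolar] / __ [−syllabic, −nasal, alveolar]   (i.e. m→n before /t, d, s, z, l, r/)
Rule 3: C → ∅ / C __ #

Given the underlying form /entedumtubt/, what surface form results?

Rule 1 (post-nasal voicing): /t/ is a voiceless stop immediately after the nasal /n/, so it voices to [d]. /t/ is a voiceless stop immediately after the nasal /m/, so it voices to [d]. /entedumtubt/ → endedumdubt.
Rule 2 (nasal place assimilation): /m/ precedes the alveolar consonant /d/, so it assimilates in place to [n]. /endedumdubt/ → endedundubt.
Rule 3 (final cluster simplification): /t/ is the second consonant of a word-final cluster /bt/, so it deletes. /endedundubt/ → endedundub.

endedundub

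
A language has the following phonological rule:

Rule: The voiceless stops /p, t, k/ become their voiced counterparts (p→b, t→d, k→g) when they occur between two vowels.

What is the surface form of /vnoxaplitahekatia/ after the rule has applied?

/t/ is a voiceless stop between vowels /i/ and /a/, so it voices to [d].
/k/ is a voiceless stop between vowels /e/ and /a/, so it voices to [g].
/t/ is a voiceless stop between vowels /a/ and /i/, so it voices to [d].
Surface form: [vnoxaplidahegadia].

vnoxaplidahegadia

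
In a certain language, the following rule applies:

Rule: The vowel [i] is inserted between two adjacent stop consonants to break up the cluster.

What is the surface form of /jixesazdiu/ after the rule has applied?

jixesazdiu

No segment of /jixesazdiu/ meets the structural description of the rule, so the form surfaces unchanged.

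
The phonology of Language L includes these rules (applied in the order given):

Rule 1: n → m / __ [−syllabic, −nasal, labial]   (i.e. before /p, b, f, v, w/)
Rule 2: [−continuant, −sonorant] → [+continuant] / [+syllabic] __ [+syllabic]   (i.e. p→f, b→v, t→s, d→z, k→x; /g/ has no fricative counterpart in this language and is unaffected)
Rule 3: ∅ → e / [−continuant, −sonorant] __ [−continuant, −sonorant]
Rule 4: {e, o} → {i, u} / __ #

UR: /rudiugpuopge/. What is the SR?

Rule 1 (nasal place assimilation): no segment meets the environment; /rudiugpuopge/ is unchanged.
Rule 2 (intervocalic spirantization): /d/ is a stop between vowels /u/ and /i/, so it spirantizes to the fricative [z]. /rudiugpuopge/ → ruziugpuopge.
Rule 3 (stop-cluster e-epenthesis): /g/ and /p/ form a stop–stop cluster, so [e] is inserted between them. /p/ and /g/ form a stop–stop cluster, so [e] is inserted between them. /ruziugpuopge/ → ruziugepuopege.
Rule 4 (final vowel raising): /e/ is a mid vowel in word-final position, so it raises to [i]. /ruziugepuopege/ → ruziugepuopegi.

ruziugepuopegi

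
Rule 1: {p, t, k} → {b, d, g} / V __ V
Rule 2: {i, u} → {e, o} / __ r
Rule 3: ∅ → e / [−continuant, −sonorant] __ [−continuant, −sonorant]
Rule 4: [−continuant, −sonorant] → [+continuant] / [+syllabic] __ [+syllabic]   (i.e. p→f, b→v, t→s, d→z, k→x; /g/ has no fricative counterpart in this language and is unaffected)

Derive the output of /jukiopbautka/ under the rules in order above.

jugiofevausexa

Rule 1 (intervocalic voicing): /k/ is a voiceless stop between vowels /u/ and /i/, so it voices to [g]. /jukiopbautka/ → jugiopbautka.
Rule 2 (pre-rhotic lowering): no segment meets the environment; /jugiopbautka/ is unchanged.
Rule 3 (stop-cluster e-epenthesis): /p/ and /b/ form a stop–stop cluster, so [e] is inserted between them. /t/ and /k/ form a stop–stop cluster, so [e] is inserted between them. /jugiopbautka/ → jugiopebauteka.
Rule 4 (intervocalic spirantization): /p/ is a stop between vowels /o/ and /e/, so it spirantizes to the fricative [f]. /b/ is a stop between vowels /e/ and /a/, so it spirantizes to the fricative [v]. /t/ is a stop between vowels /u/ and /e/, so it spirantizes to the fricative [s]. /k/ is a stop between vowels /e/ and /a/, so it spirantizes to the fricative [x]. /jugiopebauteka/ → jugiofevausexa.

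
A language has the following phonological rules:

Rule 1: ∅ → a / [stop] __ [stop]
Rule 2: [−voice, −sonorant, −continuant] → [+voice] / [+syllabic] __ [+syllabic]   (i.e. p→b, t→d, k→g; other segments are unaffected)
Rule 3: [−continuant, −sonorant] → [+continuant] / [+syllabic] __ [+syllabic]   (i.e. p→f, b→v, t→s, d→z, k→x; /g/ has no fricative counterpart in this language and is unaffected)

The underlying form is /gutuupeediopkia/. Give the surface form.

guzuuveeziovagia

Rule 1 (stop-cluster a-epenthesis): /p/ and /k/ form a stop–stop cluster, so [a] is inserted between them. /gutuupeediopkia/ → gutuupeediopakia.
Rule 2 (intervocalic voicing): /t/ is a voiceless stop between vowels /u/ and /u/, so it voices to [d]. /p/ is a voiceless stop between vowels /u/ and /e/, so it voices to [b]. /p/ is a voiceless stop between vowels /o/ and /a/, so it voices to [b]. /k/ is a voiceless stop between vowels /a/ and /i/, so it voices to [g]. /gutuupeediopakia/ → guduubeediobagia.
Rule 3 (intervocalic spirantization): /d/ is a stop between vowels /u/ and /u/, so it spirantizes to the fricative [z]. /b/ is a stop between vowels /u/ and /e/, so it spirantizes to the fricative [v]. /d/ is a stop between vowels /e/ and /i/, so it spirantizes to the fricative [z]. /b/ is a stop between vowels /o/ and /a/, so it spirantizes to the fricative [v]. /guduubeediobagia/ → guzuuveeziovagia.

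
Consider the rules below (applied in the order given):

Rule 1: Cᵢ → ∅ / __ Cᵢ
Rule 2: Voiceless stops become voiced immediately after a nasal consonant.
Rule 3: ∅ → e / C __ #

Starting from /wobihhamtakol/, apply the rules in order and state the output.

Rule 1 (degemination): /hh/ is a geminate; the first /h/ deletes. /wobihhamtakol/ → wobihamtakol.
Rule 2 (post-nasal voicing): /t/ is a voiceless stop immediately after the nasal /m/, so it voices to [d]. /wobihamtakol/ → wobihamdakol.
Rule 3 (final e-epenthesis): the form ends in the consonant /l/, so [e] is inserted word-finally. /wobihamdakol/ → wobihamdakole.

wobihamdakole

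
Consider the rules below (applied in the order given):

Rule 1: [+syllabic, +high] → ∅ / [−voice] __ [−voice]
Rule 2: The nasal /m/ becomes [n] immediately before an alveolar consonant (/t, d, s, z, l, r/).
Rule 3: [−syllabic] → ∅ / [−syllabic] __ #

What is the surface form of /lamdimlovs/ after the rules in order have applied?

landinlov

Rule 1 (high vowel syncope): no segment meets the environment; /lamdimlovs/ is unchanged.
Rule 2 (nasal place assimilation): /m/ precedes the alveolar consonant /d/, so it assimilates in place to [n]. /m/ precedes the alveolar consonant /l/, so it assimilates in place to [n]. /lamdimlovs/ → landinlovs.
Rule 3 (final cluster simplification): /s/ is the second consonant of a word-final cluster /vs/, so it deletes. /landinlovs/ → landinlov.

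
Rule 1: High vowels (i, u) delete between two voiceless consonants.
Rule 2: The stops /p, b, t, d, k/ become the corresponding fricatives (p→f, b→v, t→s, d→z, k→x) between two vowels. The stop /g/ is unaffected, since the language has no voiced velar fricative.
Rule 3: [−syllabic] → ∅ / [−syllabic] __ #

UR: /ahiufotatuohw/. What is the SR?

ahiufosasuoh

Rule 1 (high vowel syncope): no segment meets the environment; /ahiufotatuohw/ is unchanged.
Rule 2 (intervocalic spirantization): /t/ is a stop between vowels /o/ and /a/, so it spirantizes to the fricative [s]. /t/ is a stop between vowels /a/ and /u/, so it spirantizes to the fricative [s]. /ahiufotatuohw/ → ahiufosasuohw.
Rule 3 (final cluster simplification): /w/ is the second consonant of a word-final cluster /hw/, so it deletes. /ahiufosasuohw/ → ahiufosasuoh.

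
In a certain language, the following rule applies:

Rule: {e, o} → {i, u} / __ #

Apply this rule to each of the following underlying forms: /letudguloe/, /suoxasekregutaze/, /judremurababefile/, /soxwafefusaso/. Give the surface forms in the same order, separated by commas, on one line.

letudguloi, suoxasekregutazi, judremurababefili, soxwafefusasu

/letudguloe/: /e/ is a mid vowel in word-final position, so it raises to [i]. → [letudguloi].
/suoxasekregutaze/: /e/ is a mid vowel in word-final position, so it raises to [i]. → [suoxasekregutazi].
/judremurababefile/: /e/ is a mid vowel in word-final position, so it raises to [i]. → [judremurababefili].
/soxwafefusaso/: /o/ is a mid vowel in word-final position, so it raises to [u]. → [soxwafefusasu].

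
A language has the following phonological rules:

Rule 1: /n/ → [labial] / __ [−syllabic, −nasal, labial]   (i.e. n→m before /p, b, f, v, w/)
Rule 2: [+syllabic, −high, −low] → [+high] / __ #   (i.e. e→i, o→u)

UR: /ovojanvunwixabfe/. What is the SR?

ovojamvumwixabfi

Rule 1 (nasal place assimilation): /n/ precedes the labial consonant /v/, so it assimilates in place to [m]. /n/ precedes the labial consonant /w/, so it assimilates in place to [m]. /ovojanvunwixabfe/ → ovojamvumwixabfe.
Rule 2 (final vowel raising): /e/ is a mid vowel in word-final position, so it raises to [i]. /ovojamvumwixabfe/ → ovojamvumwixabfi.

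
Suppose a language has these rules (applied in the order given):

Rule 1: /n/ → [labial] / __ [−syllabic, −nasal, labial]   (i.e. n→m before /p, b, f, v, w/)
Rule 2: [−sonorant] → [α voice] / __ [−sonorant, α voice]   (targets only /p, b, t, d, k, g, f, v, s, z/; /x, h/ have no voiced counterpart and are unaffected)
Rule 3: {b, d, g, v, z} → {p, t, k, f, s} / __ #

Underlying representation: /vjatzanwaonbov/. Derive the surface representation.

Rule 1 (nasal place assimilation): /n/ precedes the labial consonant /w/, so it assimilates in place to [m]. /n/ precedes the labial consonant /b/, so it assimilates in place to [m]. /vjatzanwaonbov/ → vjatzamwaombov.
Rule 2 (regressive voicing assimilation): /t/ precedes the voiced obstruent /z/, so it voices to [d] by assimilation. /vjatzamwaombov/ → vjadzamwaombov.
Rule 3 (final devoicing): /v/ is a voiced obstruent in word-final position, so it devoices to [f]. /vjadzamwaombov/ → vjadzamwaombof.

vjadzamwaombof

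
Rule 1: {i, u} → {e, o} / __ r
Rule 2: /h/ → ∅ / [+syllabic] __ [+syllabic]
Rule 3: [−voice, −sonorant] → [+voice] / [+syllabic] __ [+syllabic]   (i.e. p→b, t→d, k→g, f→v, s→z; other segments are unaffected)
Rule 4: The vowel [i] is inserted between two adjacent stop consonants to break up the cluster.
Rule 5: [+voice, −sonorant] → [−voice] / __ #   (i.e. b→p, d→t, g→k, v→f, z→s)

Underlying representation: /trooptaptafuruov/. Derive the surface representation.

Rule 1 (pre-rhotic lowering): /u/ is a high vowel immediately before /r/, so it lowers to [o]. /trooptaptafuruov/ → trooptaptaforuov.
Rule 2 (intervocalic h-deletion): no segment meets the environment; /trooptaptaforuov/ is unchanged.
Rule 3 (intervocalic voicing): /f/ is a voiceless obstruent between vowels /a/ and /o/, so it voices to [v]. /trooptaptaforuov/ → trooptaptavoruov.
Rule 4 (stop-cluster i-epenthesis): /p/ and /t/ form a stop–stop cluster, so [i] is inserted between them. /p/ and /t/ form a stop–stop cluster, so [i] is inserted between them. /trooptaptavoruov/ → troopitapitavoruov.
Rule 5 (final devoicing): /v/ is a voiced obstruent in word-final position, so it devoices to [f]. /troopitapitavoruov/ → troopitapitavoruof.

troopitapitavoruof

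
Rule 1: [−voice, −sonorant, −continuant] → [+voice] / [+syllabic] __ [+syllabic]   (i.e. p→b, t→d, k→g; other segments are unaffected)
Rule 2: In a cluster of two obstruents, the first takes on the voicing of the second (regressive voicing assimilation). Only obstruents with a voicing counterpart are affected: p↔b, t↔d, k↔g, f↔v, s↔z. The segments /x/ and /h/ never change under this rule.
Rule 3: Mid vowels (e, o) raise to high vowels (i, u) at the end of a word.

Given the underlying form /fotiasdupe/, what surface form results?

Rule 1 (intervocalic voicing): /t/ is a voiceless stop between vowels /o/ and /i/, so it voices to [d]. /p/ is a voiceless stop between vowels /u/ and /e/, so it voices to [b]. /fotiasdupe/ → fodiasdube.
Rule 2 (regressive voicing assimilation): /s/ precedes the voiced obstruent /d/, so it voices to [z] by assimilation. /fodiasdube/ → fodiazdube.
Rule 3 (final vowel raising): /e/ is a mid vowel in word-final position, so it raises to [i]. /fodiazdube/ → fodiazdubi.

fodiazdubi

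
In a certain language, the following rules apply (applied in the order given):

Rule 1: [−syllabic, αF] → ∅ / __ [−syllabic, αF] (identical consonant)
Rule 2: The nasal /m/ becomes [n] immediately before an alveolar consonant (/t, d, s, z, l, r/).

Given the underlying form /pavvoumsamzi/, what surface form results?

Rule 1 (degemination): /vv/ is a geminate; the first /v/ deletes. /pavvoumsamzi/ → pavoumsamzi.
Rule 2 (nasal place assimilation): /m/ precedes the alveolar consonant /s/, so it assimilates in place to [n]. /m/ precedes the alveolar consonant /z/, so it assimilates in place to [n]. /pavoumsamzi/ → pavounsanzi.

pavounsanzi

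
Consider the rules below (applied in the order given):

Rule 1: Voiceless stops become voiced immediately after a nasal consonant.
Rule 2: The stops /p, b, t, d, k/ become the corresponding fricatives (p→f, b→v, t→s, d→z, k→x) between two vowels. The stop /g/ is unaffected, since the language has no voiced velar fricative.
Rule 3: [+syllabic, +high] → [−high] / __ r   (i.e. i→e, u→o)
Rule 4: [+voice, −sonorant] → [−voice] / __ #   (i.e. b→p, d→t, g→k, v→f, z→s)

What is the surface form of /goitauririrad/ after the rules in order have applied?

Rule 1 (post-nasal voicing): no segment meets the environment; /goitauririrad/ is unchanged.
Rule 2 (intervocalic spirantization): /t/ is a stop between vowels /i/ and /a/, so it spirantizes to the fricative [s]. /goitauririrad/ → goisauririrad.
Rule 3 (pre-rhotic lowering): /u/ is a high vowel immediately before /r/, so it lowers to [o]. /i/ is a high vowel immediately before /r/, so it lowers to [e]. /i/ is a high vowel immediately before /r/, so it lowers to [e]. /goisauririrad/ → goisaorererad.
Rule 4 (final devoicing): /d/ is a voiced obstruent in word-final position, so it devoices to [t]. /goisaorererad/ → goisaorererat.

goisaorererat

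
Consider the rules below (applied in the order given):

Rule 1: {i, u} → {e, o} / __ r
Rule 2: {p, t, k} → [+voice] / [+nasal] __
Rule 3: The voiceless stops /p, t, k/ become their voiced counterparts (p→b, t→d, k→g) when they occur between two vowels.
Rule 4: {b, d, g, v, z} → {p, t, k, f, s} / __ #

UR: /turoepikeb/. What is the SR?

Rule 1 (pre-rhotic lowering): /u/ is a high vowel immediately before /r/, so it lowers to [o]. /turoepikeb/ → toroepikeb.
Rule 2 (post-nasal voicing): no segment meets the environment; /toroepikeb/ is unchanged.
Rule 3 (intervocalic voicing): /p/ is a voiceless stop between vowels /e/ and /i/, so it voices to [b]. /k/ is a voiceless stop between vowels /i/ and /e/, so it voices to [g]. /toroepikeb/ → toroebigeb.
Rule 4 (final devoicing): /b/ is a voiced obstruent in word-final position, so it devoices to [p]. /toroebigeb/ → toroebigep.

toroebigep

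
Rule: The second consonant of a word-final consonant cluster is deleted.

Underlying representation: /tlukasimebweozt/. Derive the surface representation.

tlukasimebweoz

/t/ is the second consonant of a word-final cluster /zt/, so it deletes.
Surface form: [tlukasimebweoz].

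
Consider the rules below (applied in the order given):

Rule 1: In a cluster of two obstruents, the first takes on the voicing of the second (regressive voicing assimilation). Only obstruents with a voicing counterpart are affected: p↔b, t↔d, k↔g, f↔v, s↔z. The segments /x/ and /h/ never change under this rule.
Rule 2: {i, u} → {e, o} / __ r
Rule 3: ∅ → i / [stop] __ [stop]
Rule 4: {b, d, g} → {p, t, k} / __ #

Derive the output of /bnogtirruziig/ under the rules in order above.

Rule 1 (regressive voicing assimilation): /g/ precedes the voiceless obstruent /t/, so it devoices to [k] by assimilation. /bnogtirruziig/ → bnoktirruziig.
Rule 2 (pre-rhotic lowering): /i/ is a high vowel immediately before /r/, so it lowers to [e]. /bnoktirruziig/ → bnokterruziig.
Rule 3 (stop-cluster i-epenthesis): /k/ and /t/ form a stop–stop cluster, so [i] is inserted between them. /bnokterruziig/ → bnokiterruziig.
Rule 4 (final devoicing): /g/ is a voiced stop in word-final position, so it devoices to [k]. /bnokiterruziig/ → bnokiterruziik.

bnokiterruziik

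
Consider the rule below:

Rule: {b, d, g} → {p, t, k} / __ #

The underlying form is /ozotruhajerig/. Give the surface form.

/g/ is a voiced stop in word-final position, so it devoices to [k].
Surface form: [ozotruhajerik].

ozotruhajerik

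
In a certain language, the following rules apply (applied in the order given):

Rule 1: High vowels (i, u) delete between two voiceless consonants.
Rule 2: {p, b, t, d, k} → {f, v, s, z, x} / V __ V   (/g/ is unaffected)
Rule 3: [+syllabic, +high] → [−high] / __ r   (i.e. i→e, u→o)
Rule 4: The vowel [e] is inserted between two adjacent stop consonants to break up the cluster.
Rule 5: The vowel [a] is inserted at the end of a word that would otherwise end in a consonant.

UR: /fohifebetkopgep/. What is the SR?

Rule 1 (high vowel syncope): /i/ is a high vowel flanked by voiceless consonants /h/ and /f/, so it deletes. /fohifebetkopgep/ → fohfebetkopgep.
Rule 2 (intervocalic spirantization): /b/ is a stop between vowels /e/ and /e/, so it spirantizes to the fricative [v]. /fohfebetkopgep/ → fohfevetkopgep.
Rule 3 (pre-rhotic lowering): no segment meets the environment; /fohfevetkopgep/ is unchanged.
Rule 4 (stop-cluster e-epenthesis): /t/ and /k/ form a stop–stop cluster, so [e] is inserted between them. /p/ and /g/ form a stop–stop cluster, so [e] is inserted between them. /fohfevetkopgep/ → fohfevetekopegep.
Rule 5 (final a-epenthesis): the form ends in the consonant /p/, so [a] is inserted word-finally. /fohfevetekopegep/ → fohfevetekopegepa.

fohfevetekopegepa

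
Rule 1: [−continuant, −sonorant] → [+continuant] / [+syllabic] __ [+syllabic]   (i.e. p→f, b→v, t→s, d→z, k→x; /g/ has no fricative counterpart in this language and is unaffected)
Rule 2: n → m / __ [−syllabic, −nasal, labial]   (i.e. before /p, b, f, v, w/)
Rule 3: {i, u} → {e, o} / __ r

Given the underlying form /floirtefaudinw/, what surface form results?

floertefauzimw

Rule 1 (intervocalic spirantization): /d/ is a stop between vowels /u/ and /i/, so it spirantizes to the fricative [z]. /floirtefaudinw/ → floirtefauzinw.
Rule 2 (nasal place assimilation): /n/ precedes the labial consonant /w/, so it assimilates in place to [m]. /floirtefauzinw/ → floirtefauzimw.
Rule 3 (pre-rhotic lowering): /i/ is a high vowel immediately before /r/, so it lowers to [e]. /floirtefauzimw/ → floertefauzimw.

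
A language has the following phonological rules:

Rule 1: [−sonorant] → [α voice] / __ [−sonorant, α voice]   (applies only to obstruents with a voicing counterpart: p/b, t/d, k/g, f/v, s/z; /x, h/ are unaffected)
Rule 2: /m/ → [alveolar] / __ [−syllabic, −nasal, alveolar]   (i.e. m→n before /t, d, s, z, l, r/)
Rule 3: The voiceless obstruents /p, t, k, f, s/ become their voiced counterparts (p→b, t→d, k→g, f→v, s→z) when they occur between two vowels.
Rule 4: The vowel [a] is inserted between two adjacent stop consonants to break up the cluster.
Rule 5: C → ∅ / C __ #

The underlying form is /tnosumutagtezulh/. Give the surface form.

Rule 1 (regressive voicing assimilation): /g/ precedes the voiceless obstruent /t/, so it devoices to [k] by assimilation. /tnosumutagtezulh/ → tnosumutaktezulh.
Rule 2 (nasal place assimilation): no segment meets the environment; /tnosumutaktezulh/ is unchanged.
Rule 3 (intervocalic voicing): /s/ is a voiceless obstruent between vowels /o/ and /u/, so it voices to [z]. /t/ is a voiceless obstruent between vowels /u/ and /a/, so it voices to [d]. /tnosumutaktezulh/ → tnozumudaktezulh.
Rule 4 (stop-cluster a-epenthesis): /k/ and /t/ form a stop–stop cluster, so [a] is inserted between them. /tnozumudaktezulh/ → tnozumudakatezulh.
Rule 5 (final cluster simplification): /h/ is the second consonant of a word-final cluster /lh/, so it deletes. /tnozumudakatezulh/ → tnozumudakatezul.

tnozumudakatezul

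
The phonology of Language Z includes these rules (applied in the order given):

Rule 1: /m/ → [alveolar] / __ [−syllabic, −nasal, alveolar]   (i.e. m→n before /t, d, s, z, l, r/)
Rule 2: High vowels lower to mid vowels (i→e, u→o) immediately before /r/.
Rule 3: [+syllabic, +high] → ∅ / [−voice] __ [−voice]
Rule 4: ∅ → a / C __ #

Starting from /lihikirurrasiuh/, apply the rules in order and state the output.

Rule 1 (nasal place assimilation): no segment meets the environment; /lihikirurrasiuh/ is unchanged.
Rule 2 (pre-rhotic lowering): /i/ is a high vowel immediately before /r/, so it lowers to [e]. /u/ is a high vowel immediately before /r/, so it lowers to [o]. /lihikirurrasiuh/ → lihikerorrasiuh.
Rule 3 (high vowel syncope): /i/ is a high vowel flanked by voiceless consonants /h/ and /k/, so it deletes. /lihikerorrasiuh/ → lihkerorrasiuh.
Rule 4 (final a-epenthesis): the form ends in the consonant /h/, so [a] is inserted word-finally. /lihkerorrasiuh/ → lihkerorrasiuha.

lihkerorrasiuha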